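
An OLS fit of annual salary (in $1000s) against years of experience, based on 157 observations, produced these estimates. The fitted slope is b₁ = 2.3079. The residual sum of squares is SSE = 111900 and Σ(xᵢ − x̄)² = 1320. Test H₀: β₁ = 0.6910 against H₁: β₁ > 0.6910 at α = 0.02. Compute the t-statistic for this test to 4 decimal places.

t = 2.1864

MSE = SSE/(n − 2) = 111900/155 = 721.935.
SE(b₁) = √(MSE/Sₓₓ) = √(721.935/1320) = 0.739541.
t = (2.3079 − 0.6910) / 0.739541 = 2.1864.
df = n − 2 = 155.
One-sided p ≈ 0.0151, which is < 0.02, so reject H₀.
There is evidence that the true slope on years of experience exceeds 0.6910 $1000s per unit.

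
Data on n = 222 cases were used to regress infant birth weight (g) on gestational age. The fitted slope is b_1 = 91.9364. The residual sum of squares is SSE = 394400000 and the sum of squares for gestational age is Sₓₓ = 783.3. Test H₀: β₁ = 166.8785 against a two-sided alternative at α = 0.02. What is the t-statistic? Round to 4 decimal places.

MSE = SSE/(n − 2) = 394400000/220 = 1.79273e+06.
SE(b_1) = √(MSE/Sₓₓ) = √(1.79273e+06/783.3) = 47.8402.
t = (91.9364 − 166.8785) / 47.8402 = -1.5665.
df = n − 2 = 220.
Two-sided p ≈ 0.1187, which is ≥ 0.02, so fail to reject H₀.
The data are consistent with a true slope of 166.8785 g per unit of gestational age.

t = -1.5665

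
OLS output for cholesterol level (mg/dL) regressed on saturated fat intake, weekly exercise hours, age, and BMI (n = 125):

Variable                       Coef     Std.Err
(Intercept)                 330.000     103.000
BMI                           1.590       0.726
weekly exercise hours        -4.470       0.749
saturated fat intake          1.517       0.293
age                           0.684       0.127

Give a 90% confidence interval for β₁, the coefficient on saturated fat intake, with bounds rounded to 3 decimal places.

Read off: b = 1.517, SE = 0.293 for saturated fat intake.
df = n − k − 1 = 125 − 4 − 1 = 120.
t* = t_{0.05, 120} = 1.657651.
Margin = t* × SE = 1.657651 × 0.293 = 0.48569.
CI: 1.517 ± 0.48569 → (1.031, 2.003).

(1.031, 2.003)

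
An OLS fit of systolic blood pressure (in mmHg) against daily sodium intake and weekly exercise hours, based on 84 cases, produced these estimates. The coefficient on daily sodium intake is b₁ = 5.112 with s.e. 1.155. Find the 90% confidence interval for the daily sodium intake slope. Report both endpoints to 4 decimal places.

(3.1902, 7.0338)

df = n − k − 1 = 84 − 2 − 1 = 81.
t* = t_{0.05, 81} = 1.663884.
Margin = t* × SE = 1.663884 × 1.155 = 1.921786.
CI: 5.112 ± 1.921786 → (3.1902, 7.0338).
With 90% confidence, each one-unit increase in daily sodium intake is associated with a change of between 3.1902 and 7.0338 mmHg in systolic blood pressure, holding the other predictors fixed.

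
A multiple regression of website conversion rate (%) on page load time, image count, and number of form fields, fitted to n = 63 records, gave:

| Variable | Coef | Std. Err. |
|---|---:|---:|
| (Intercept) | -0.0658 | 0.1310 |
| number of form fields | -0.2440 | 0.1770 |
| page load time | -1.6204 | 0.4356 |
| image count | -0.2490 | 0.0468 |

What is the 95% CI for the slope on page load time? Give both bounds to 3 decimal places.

(-2.492, -0.749)

Read off: b = -1.6204, SE = 0.4356 for page load time.
df = n − k − 1 = 63 − 3 − 1 = 59.
t* = t_{0.025, 59} = 2.000995.
Margin = t* × SE = 2.000995 × 0.4356 = 0.87163.
CI: -1.6204 ± 0.87163 → (-2.492, -0.749).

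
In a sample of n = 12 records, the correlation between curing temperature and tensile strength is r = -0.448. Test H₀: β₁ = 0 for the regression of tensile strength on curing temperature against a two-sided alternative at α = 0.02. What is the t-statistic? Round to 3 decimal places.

t = r·√(n − 2)/√(1 − r²) = -0.448·√10/√0.799296 = -1.585.
df = n − 2 = 10.
Two-sided p ≈ 0.1441, which is ≥ 0.02, so fail to reject H₀.
The data do not give significant evidence of a linear association between curing temperature and tensile strength.

t = -1.585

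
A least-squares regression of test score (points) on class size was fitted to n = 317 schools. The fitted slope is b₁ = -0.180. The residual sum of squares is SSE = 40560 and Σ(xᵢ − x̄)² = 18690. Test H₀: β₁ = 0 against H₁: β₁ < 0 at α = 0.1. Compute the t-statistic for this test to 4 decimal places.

t = -2.1686

MSE = SSE/(n − 2) = 40560/315 = 128.762.
SE(b₁) = √(MSE/Sₓₓ) = √(128.762/18690) = 0.0830021.
t = -0.180 / 0.0830021 = -2.1686.
df = n − 2 = 315.
One-sided p ≈ 0.0154, which is < 0.1, so reject H₀.
There is evidence that the true slope on class size is negative.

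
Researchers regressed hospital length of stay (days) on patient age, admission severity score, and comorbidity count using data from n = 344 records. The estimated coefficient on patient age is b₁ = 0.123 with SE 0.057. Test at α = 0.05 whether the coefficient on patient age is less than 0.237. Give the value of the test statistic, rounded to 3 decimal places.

H₀: β₁ = 0.237 vs H₁: β₁ < 0.237.
t = (b₁ − β₁⁰)/SE = (0.123 − 0.237) / 0.057 = -2.000.
df = n − k − 1 = 344 − 3 − 1 = 340.
One-sided p ≈ 0.0231, which is < 0.05, so reject H₀.
There is evidence that the true slope on patient age is below 0.237 days per unit, holding the other predictors fixed.

t = -2.000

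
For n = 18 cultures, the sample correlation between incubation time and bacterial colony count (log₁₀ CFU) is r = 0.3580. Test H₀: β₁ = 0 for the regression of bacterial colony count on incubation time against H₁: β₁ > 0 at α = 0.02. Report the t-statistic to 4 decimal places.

t = r·√(n − 2)/√(1 − r²) = 0.3580·√16/√0.871836 = 1.5336.
df = n − 2 = 16.
One-sided p ≈ 0.0723, which is ≥ 0.02, so fail to reject H₀.
The data do not give significant evidence of a linear association between incubation time and bacterial colony count.

t = 1.5336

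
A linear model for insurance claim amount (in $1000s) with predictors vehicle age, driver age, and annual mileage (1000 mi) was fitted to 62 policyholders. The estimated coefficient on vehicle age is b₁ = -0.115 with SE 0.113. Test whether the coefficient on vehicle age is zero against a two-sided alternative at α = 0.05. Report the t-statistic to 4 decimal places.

H₀: β₁ = 0 vs H₁: β₁ ≠ 0.
t = (b₁ − β₁⁰)/SE = -0.115 / 0.113 = -1.0177.
df = n − k − 1 = 62 − 3 − 1 = 58.
Two-sided p ≈ 0.3130, which is ≥ 0.05, so fail to reject H₀.
The data do not give significant evidence of an association between vehicle age and insurance claim amount, after adjusting for the other predictors.

t = -1.0177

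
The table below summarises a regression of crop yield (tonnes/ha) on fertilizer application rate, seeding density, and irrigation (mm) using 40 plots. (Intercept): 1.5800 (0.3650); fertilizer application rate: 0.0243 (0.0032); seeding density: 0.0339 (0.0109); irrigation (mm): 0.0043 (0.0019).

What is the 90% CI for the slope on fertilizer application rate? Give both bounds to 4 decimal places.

Read off: b = 0.0243, SE = 0.0032 for fertilizer application rate.
df = n − k − 1 = 40 − 3 − 1 = 36.
t* = t_{0.05, 36} = 1.688298.
Margin = t* × SE = 1.688298 × 0.0032 = 0.005403.
CI: 0.0243 ± 0.005403 → (0.0189, 0.0297).

(0.0189, 0.0297)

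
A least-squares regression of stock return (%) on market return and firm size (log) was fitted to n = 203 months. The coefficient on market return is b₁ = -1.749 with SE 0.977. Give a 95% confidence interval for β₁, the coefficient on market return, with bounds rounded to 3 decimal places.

df = n − k − 1 = 203 − 2 − 1 = 200.
t* = t_{0.025, 200} = 1.971896.
Margin = t* × SE = 1.971896 × 0.977 = 1.92654.
CI: -1.749 ± 1.92654 → (-3.676, 0.178).
With 95% confidence, each one-unit increase in market return is associated with a change of between -3.676 and 0.178 % in stock return, holding the other predictors fixed.

(-3.676, 0.178)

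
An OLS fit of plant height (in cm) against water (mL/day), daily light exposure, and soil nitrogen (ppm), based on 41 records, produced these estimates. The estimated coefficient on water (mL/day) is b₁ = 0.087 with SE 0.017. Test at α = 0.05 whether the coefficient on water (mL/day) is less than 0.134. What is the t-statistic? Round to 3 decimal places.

H₀: β₁ = 0.134 vs H₁: β₁ < 0.134.
t = (b₁ − β₁⁰)/SE = (0.087 − 0.134) / 0.017 = -2.765.
df = n − k − 1 = 41 − 3 − 1 = 37.
One-sided p ≈ 0.0044, which is < 0.05, so reject H₀.
There is evidence that the true slope on water (mL/day) is below 0.134 cm per unit, holding the other predictors fixed.

t = -2.765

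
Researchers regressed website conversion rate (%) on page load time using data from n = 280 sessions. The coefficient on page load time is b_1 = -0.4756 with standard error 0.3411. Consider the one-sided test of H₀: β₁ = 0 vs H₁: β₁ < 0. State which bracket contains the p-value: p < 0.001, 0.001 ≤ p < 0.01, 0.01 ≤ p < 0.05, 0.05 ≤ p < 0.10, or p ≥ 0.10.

t = -0.4756 / 0.3411 = -1.394.
df = n − 2 = 280 − 2 = 278.
One-sided p = P(T_{278} < t) ≈ 0.0822.
So 0.05 ≤ p < 0.10.

0.05 ≤ p < 0.10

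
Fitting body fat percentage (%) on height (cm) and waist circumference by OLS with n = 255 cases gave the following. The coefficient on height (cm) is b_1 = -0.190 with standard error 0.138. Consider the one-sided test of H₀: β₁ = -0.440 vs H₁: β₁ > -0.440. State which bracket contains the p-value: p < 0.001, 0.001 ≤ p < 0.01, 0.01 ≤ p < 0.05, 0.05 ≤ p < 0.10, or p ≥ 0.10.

t = (-0.190 − (-0.440)) / 0.138 = 1.812.
df = n − k − 1 = 255 − 2 − 1 = 252.
One-sided p = P(T_{252} > t) ≈ 0.0356.
So 0.01 ≤ p < 0.05.

0.01 ≤ p < 0.05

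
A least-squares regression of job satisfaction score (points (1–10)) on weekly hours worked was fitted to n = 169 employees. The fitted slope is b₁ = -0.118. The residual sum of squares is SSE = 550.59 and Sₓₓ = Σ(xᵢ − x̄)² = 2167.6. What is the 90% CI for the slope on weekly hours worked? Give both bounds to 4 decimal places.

MSE = SSE/(n − 2) = 550.59/167 = 3.29695.
SE(b₁) = √(MSE/Sₓₓ) = √(3.29695/2167.6) = 0.0390002.
df = n − 2 = 167.
t* = t_{0.05, 167} = 1.654029.
Margin = t* × SE = 1.654029 × 0.0390002 = 0.064507.
CI: -0.118 ± 0.064507 → (-0.1825, -0.0535).
With 90% confidence, each one-unit increase in weekly hours worked is associated with a change of between -0.1825 and -0.0535 points (1–10) in job satisfaction score.

(-0.1825, -0.0535)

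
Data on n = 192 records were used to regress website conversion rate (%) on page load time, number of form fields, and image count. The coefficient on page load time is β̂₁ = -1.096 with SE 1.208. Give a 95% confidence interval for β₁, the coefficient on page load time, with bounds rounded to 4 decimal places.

(-3.4790, 1.2870)

df = n − k − 1 = 192 − 3 − 1 = 188.
t* = t_{0.025, 188} = 1.972663.
Margin = t* × SE = 1.972663 × 1.208 = 2.382977.
CI: -1.096 ± 2.382977 → (-3.4790, 1.2870).
With 95% confidence, each one-unit increase in page load time is associated with a change of between -3.4790 and 1.2870 % in website conversion rate, holding the other predictors fixed.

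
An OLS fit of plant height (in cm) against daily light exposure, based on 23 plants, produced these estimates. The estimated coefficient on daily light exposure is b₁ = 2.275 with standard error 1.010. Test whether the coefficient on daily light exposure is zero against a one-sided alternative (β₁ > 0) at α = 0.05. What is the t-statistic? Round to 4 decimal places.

t = 2.2525

H₀: β₁ = 0 vs H₁: β₁ > 0.
t = (b₁ − β₁⁰)/SE = 2.275 / 1.010 = 2.2525.
df = n − 2 = 23 − 2 = 21.
One-sided p ≈ 0.0176, which is < 0.05, so reject H₀.
There is evidence that the true slope on daily light exposure is positive.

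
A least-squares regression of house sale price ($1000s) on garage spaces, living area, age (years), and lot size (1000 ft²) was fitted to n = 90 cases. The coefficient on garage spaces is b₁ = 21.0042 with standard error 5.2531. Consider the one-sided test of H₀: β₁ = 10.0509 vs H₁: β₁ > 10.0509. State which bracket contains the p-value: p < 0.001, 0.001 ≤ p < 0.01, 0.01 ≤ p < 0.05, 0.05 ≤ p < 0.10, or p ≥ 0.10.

t = (21.0042 − 10.0509) / 5.2531 = 2.085.
df = n − k − 1 = 90 − 4 − 1 = 85.
One-sided p = P(T_{85} > t) ≈ 0.0200.
So 0.01 ≤ p < 0.05.

0.01 ≤ p < 0.05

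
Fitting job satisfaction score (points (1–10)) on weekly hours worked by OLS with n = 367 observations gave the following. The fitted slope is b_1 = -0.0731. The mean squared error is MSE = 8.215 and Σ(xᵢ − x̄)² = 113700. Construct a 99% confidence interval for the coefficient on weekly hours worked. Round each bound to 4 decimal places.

SE(b_1) = √(MSE/Sₓₓ) = √(8.215/113700) = 0.00850009.
df = n − 2 = 365.
t* = t_{0.005, 365} = 2.589366.
Margin = t* × SE = 2.589366 × 0.00850009 = 0.022010.
CI: -0.0731 ± 0.022010 → (-0.0951, -0.0511).
With 99% confidence, each one-unit increase in weekly hours worked is associated with a change of between -0.0951 and -0.0511 points (1–10) in job satisfaction score.

(-0.0951, -0.0511)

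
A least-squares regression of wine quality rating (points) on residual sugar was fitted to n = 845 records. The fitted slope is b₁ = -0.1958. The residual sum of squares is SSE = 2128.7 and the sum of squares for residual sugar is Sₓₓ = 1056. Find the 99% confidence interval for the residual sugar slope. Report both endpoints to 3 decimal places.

(-0.322, -0.070)

MSE = SSE/(n − 2) = 2128.7/843 = 2.52515.
SE(b₁) = √(MSE/Sₓₓ) = √(2.52515/1056) = 0.0489003.
df = n − 2 = 843.
t* = t_{0.005, 843} = 2.581674.
Margin = t* × SE = 2.581674 × 0.0489003 = 0.12624.
CI: -0.1958 ± 0.12624 → (-0.322, -0.070).
With 99% confidence, each one-unit increase in residual sugar is associated with a change of between -0.322 and -0.070 points in wine quality rating.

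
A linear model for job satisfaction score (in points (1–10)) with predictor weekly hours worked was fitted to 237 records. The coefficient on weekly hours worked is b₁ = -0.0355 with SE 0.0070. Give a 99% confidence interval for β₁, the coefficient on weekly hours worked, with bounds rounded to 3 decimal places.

(-0.054, -0.017)

df = n − 2 = 237 − 2 = 235.
t* = t_{0.005, 235} = 2.596912.
Margin = t* × SE = 2.596912 × 0.0070 = 0.01818.
CI: -0.0355 ± 0.01818 → (-0.054, -0.017).
With 99% confidence, each one-unit increase in weekly hours worked is associated with a change of between -0.054 and -0.017 points (1–10) in job satisfaction score.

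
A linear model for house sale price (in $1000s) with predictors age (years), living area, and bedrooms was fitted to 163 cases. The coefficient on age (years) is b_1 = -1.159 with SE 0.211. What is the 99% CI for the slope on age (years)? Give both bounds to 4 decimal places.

(-1.7091, -0.6089)

df = n − k − 1 = 163 − 3 − 1 = 159.
t* = t_{0.005, 159} = 2.607103.
Margin = t* × SE = 2.607103 × 0.211 = 0.550099.
CI: -1.159 ± 0.550099 → (-1.7091, -0.6089).
With 99% confidence, each one-unit increase in age (years) is associated with a change of between -1.7091 and -0.6089 $1000s in house sale price, holding the other predictors fixed.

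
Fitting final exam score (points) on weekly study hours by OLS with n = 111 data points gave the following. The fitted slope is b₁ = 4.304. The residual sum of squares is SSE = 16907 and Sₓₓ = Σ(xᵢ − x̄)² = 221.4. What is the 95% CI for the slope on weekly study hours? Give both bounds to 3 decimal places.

(2.645, 5.963)

MSE = SSE/(n − 2) = 16907/109 = 155.11.
SE(b₁) = √(MSE/Sₓₓ) = √(155.11/221.4) = 0.837011.
df = n − 2 = 109.
t* = t_{0.025, 109} = 1.981967.
Margin = t* × SE = 1.981967 × 0.837011 = 1.65893.
CI: 4.304 ± 1.65893 → (2.645, 5.963).
With 95% confidence, each one-unit increase in weekly study hours is associated with a change of between 2.645 and 5.963 points in final exam score.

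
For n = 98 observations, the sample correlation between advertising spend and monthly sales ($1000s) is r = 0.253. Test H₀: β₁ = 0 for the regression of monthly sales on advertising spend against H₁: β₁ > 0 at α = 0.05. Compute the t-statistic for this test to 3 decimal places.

t = 2.562

t = r·√(n − 2)/√(1 − r²) = 0.253·√96/√0.935991 = 2.562.
df = n − 2 = 96.
One-sided p ≈ 0.0060, which is < 0.05, so reject H₀.
There is evidence of a linear association between advertising spend and monthly sales.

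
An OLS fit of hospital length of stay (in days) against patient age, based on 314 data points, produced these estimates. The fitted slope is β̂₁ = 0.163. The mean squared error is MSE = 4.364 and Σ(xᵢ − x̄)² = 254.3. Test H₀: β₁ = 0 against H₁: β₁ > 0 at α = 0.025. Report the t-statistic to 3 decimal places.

t = 1.244

SE(β̂₁) = √(MSE/Sₓₓ) = √(4.364/254.3) = 0.130999.
t = 0.163 / 0.130999 = 1.244.
df = n − 2 = 312.
One-sided p ≈ 0.1072, which is ≥ 0.025, so fail to reject H₀.
The data do not give significant evidence that the true slope on patient age is positive.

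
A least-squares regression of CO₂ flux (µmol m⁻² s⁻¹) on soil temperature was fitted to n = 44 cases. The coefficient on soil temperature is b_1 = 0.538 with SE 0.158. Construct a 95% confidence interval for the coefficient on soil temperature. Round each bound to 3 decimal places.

df = n − 2 = 44 − 2 = 42.
t* = t_{0.025, 42} = 2.018082.
Margin = t* × SE = 2.018082 × 0.158 = 0.31886.
CI: 0.538 ± 0.31886 → (0.219, 0.857).
With 95% confidence, each one-unit increase in soil temperature is associated with a change of between 0.219 and 0.857 µmol m⁻² s⁻¹ in CO₂ flux.

(0.219, 0.857)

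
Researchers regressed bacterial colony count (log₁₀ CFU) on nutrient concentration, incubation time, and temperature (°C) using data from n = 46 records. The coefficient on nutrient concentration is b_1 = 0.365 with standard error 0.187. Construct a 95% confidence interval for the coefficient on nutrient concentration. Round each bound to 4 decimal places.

(-0.0124, 0.7424)

df = n − k − 1 = 46 − 3 − 1 = 42.
t* = t_{0.025, 42} = 2.018082.
Margin = t* × SE = 2.018082 × 0.187 = 0.377381.
CI: 0.365 ± 0.377381 → (-0.0124, 0.7424).
With 95% confidence, each one-unit increase in nutrient concentration is associated with a change of between -0.0124 and 0.7424 log₁₀ CFU in bacterial colony count, holding the other predictors fixed.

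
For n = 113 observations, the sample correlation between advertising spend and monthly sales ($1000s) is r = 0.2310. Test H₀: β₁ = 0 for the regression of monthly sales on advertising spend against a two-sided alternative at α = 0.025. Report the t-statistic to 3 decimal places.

t = r·√(n − 2)/√(1 − r²) = 0.2310·√111/√0.946639 = 2.501.
df = n − 2 = 111.
Two-sided p ≈ 0.0138, which is < 0.025, so reject H₀.
There is evidence of a linear association between advertising spend and monthly sales.

t = 2.501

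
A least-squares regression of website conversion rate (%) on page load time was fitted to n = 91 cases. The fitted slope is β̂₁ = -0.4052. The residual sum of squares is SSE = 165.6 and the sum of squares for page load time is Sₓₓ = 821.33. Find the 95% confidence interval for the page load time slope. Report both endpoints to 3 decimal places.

MSE = SSE/(n − 2) = 165.6/89 = 1.86067.
SE(β̂₁) = √(MSE/Sₓₓ) = √(1.86067/821.33) = 0.0475966.
df = n − 2 = 89.
t* = t_{0.025, 89} = 1.986979.
Margin = t* × SE = 1.986979 × 0.0475966 = 0.09457.
CI: -0.4052 ± 0.09457 → (-0.500, -0.311).
With 95% confidence, each one-unit increase in page load time is associated with a change of between -0.500 and -0.311 % in website conversion rate.

(-0.500, -0.311)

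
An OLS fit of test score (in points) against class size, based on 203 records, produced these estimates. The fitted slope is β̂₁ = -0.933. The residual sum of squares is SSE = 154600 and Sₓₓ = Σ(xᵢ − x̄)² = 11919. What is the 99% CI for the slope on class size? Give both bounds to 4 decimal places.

(-1.5936, -0.2724)

MSE = SSE/(n − 2) = 154600/201 = 769.154.
SE(β̂₁) = √(MSE/Sₓₓ) = √(769.154/11919) = 0.254031.
df = n − 2 = 201.
t* = t_{0.005, 201} = 2.60051.
Margin = t* × SE = 2.60051 × 0.254031 = 0.660610.
CI: -0.933 ± 0.660610 → (-1.5936, -0.2724).
With 99% confidence, each one-unit increase in class size is associated with a change of between -1.5936 and -0.2724 points in test score.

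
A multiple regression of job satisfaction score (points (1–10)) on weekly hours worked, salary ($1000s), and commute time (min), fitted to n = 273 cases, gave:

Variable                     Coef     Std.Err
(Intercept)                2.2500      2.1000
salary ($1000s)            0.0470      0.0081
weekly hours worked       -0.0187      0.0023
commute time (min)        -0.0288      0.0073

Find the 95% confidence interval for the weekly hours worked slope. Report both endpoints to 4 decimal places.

Read off: b = -0.0187, SE = 0.0023 for weekly hours worked.
df = n − k − 1 = 273 − 3 − 1 = 269.
t* = t_{0.025, 269} = 1.968822.
Margin = t* × SE = 1.968822 × 0.0023 = 0.004528.
CI: -0.0187 ± 0.004528 → (-0.0232, -0.0142).

(-0.0232, -0.0142)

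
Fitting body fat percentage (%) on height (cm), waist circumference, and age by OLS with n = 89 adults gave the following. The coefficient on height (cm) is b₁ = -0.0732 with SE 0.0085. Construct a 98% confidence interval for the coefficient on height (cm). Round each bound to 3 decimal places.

df = n − k − 1 = 89 − 3 − 1 = 85.
t* = t_{0.01, 85} = 2.371022.
Margin = t* × SE = 2.371022 × 0.0085 = 0.02015.
CI: -0.0732 ± 0.02015 → (-0.093, -0.053).
With 98% confidence, each one-unit increase in height (cm) is associated with a change of between -0.093 and -0.053 % in body fat percentage, holding the other predictors fixed.

(-0.093, -0.053)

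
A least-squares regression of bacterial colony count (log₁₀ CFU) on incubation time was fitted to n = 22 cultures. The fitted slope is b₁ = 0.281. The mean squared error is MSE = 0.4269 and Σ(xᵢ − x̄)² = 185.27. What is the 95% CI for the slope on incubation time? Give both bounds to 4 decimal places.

SE(b₁) = √(MSE/Sₓₓ) = √(0.4269/185.27) = 0.0480021.
df = n − 2 = 20.
t* = t_{0.025, 20} = 2.085963.
Margin = t* × SE = 2.085963 × 0.0480021 = 0.100131.
CI: 0.281 ± 0.100131 → (0.1809, 0.3811).
With 95% confidence, each one-unit increase in incubation time is associated with a change of between 0.1809 and 0.3811 log₁₀ CFU in bacterial colony count.

(0.1809, 0.3811)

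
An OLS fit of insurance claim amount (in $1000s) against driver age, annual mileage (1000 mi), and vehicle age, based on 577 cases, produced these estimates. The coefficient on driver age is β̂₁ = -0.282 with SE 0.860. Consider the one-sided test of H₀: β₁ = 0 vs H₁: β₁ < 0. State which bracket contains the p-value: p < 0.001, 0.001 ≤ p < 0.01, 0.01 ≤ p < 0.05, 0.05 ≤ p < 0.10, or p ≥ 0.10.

t = -0.282 / 0.860 = -0.328.
df = n − k − 1 = 577 − 3 − 1 = 573.
One-sided p = P(T_{573} < t) ≈ 0.3716.
So p ≥ 0.10.

p ≥ 0.10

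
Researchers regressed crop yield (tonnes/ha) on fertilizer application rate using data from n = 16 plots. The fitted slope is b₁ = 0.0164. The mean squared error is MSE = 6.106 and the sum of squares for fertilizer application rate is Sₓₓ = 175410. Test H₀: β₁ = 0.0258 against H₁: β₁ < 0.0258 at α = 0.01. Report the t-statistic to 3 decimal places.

SE(b₁) = √(MSE/Sₓₓ) = √(6.106/175410) = 0.00589999.
t = (0.0164 − 0.0258) / 0.00589999 = -1.593.
df = n − 2 = 14.
One-sided p ≈ 0.0667, which is ≥ 0.01, so fail to reject H₀.
The data do not give significant evidence that the true slope on fertilizer application rate is below 0.0258 tonnes/ha per unit.

t = -1.593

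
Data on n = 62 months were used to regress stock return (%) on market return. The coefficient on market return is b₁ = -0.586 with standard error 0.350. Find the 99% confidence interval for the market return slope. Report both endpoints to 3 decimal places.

(-1.517, 0.345)

df = n − 2 = 62 − 2 = 60.
t* = t_{0.005, 60} = 2.660283.
Margin = t* × SE = 2.660283 × 0.350 = 0.93110.
CI: -0.586 ± 0.93110 → (-1.517, 0.345).
With 99% confidence, each one-unit increase in market return is associated with a change of between -1.517 and 0.345 % in stock return.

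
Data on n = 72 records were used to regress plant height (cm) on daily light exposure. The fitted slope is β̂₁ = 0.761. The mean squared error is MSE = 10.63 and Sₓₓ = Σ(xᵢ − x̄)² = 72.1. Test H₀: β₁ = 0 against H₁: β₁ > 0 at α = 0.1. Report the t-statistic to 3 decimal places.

SE(β̂₁) = √(MSE/Sₓₓ) = √(10.63/72.1) = 0.383972.
t = 0.761 / 0.383972 = 1.982.
df = n − 2 = 70.
One-sided p ≈ 0.0257, which is < 0.1, so reject H₀.
There is evidence that the true slope on daily light exposure is positive.

t = 1.982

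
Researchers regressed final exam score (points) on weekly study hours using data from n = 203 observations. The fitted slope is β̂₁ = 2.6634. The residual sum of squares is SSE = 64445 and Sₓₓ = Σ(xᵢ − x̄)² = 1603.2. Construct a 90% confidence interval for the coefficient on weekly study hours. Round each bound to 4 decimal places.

MSE = SSE/(n − 2) = 64445/201 = 320.622.
SE(β̂₁) = √(MSE/Sₓₓ) = √(320.622/1603.2) = 0.447201.
df = n − 2 = 201.
t* = t_{0.05, 201} = 1.65247.
Margin = t* × SE = 1.65247 × 0.447201 = 0.738986.
CI: 2.6634 ± 0.738986 → (1.9244, 3.4024).
With 90% confidence, each one-unit increase in weekly study hours is associated with a change of between 1.9244 and 3.4024 points in final exam score.

(1.9244, 3.4024)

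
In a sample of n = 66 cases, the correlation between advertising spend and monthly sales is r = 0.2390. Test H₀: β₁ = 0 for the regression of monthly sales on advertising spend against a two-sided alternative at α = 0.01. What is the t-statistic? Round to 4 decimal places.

t = 1.9691

t = r·√(n − 2)/√(1 − r²) = 0.2390·√64/√0.942879 = 1.9691.
df = n − 2 = 64.
Two-sided p ≈ 0.0533, which is ≥ 0.01, so fail to reject H₀.
The data do not give significant evidence of a linear association between advertising spend and monthly sales.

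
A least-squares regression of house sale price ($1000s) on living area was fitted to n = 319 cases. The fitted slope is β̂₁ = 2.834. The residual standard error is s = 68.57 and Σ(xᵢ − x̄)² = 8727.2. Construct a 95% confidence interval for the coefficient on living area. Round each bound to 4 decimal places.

(1.3899, 4.2781)

SE(β̂₁) = s/√Sₓₓ = 68.57/√8727.2 = 0.734001.
df = n − 2 = 317.
t* = t_{0.025, 317} = 1.967476.
Margin = t* × SE = 1.967476 × 0.734001 = 1.444129.
CI: 2.834 ± 1.444129 → (1.3899, 4.2781).
With 95% confidence, each one-unit increase in living area is associated with a change of between 1.3899 and 4.2781 $1000s in house sale price.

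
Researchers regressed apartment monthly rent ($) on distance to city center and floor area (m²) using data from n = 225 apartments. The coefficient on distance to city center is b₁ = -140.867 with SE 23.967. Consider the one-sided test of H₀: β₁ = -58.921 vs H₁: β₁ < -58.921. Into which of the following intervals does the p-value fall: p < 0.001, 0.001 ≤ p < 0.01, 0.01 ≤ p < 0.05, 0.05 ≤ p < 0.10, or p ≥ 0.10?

t = (-140.867 − (-58.921)) / 23.967 = -3.419.
df = n − k − 1 = 225 − 2 − 1 = 222.
One-sided p = P(T_{222} < t) ≈ 0.0004.
So p < 0.001.

p < 0.001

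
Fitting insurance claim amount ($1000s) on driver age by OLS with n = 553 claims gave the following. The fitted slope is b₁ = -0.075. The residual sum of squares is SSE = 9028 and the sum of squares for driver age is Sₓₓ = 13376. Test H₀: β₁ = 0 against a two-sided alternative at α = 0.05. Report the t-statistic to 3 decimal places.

MSE = SSE/(n − 2) = 9028/551 = 16.3848.
SE(b₁) = √(MSE/Sₓₓ) = √(16.3848/13376) = 0.0349991.
t = -0.075 / 0.0349991 = -2.143.
df = n − 2 = 551.
Two-sided p ≈ 0.0326, which is < 0.05, so reject H₀.
There is evidence that driver age is associated with insurance claim amount.

t = -2.143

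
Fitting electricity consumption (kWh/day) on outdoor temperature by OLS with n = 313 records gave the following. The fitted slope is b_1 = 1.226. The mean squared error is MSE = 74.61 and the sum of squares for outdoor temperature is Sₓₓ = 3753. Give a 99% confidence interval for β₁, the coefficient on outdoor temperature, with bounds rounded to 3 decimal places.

SE(b_1) = √(MSE/Sₓₓ) = √(74.61/3753) = 0.140997.
df = n − 2 = 311.
t* = t_{0.005, 311} = 2.59173.
Margin = t* × SE = 2.59173 × 0.140997 = 0.36543.
CI: 1.226 ± 0.36543 → (0.861, 1.591).
With 99% confidence, each one-unit increase in outdoor temperature is associated with a change of between 0.861 and 1.591 kWh/day in electricity consumption.

(0.861, 1.591)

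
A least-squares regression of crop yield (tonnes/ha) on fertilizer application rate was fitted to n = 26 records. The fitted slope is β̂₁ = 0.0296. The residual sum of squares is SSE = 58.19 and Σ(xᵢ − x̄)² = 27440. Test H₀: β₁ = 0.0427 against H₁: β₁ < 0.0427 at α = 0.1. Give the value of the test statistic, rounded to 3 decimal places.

MSE = SSE/(n − 2) = 58.19/24 = 2.42458.
SE(β̂₁) = √(MSE/Sₓₓ) = √(2.42458/27440) = 0.00939997.
t = (0.0296 − 0.0427) / 0.00939997 = -1.394.
df = n − 2 = 24.
One-sided p ≈ 0.0881, which is < 0.1, so reject H₀.
There is evidence that the true slope on fertilizer application rate is below 0.0427 tonnes/ha per unit.

t = -1.394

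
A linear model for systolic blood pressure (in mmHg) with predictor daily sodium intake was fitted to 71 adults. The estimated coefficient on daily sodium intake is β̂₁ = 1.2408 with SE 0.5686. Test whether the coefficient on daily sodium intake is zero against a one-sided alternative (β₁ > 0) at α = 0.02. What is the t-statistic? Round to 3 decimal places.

t = 2.182

H₀: β₁ = 0 vs H₁: β₁ > 0.
t = (β̂₁ − β₁⁰)/SE = 1.2408 / 0.5686 = 2.182.
df = n − 2 = 71 − 2 = 69.
One-sided p ≈ 0.0163, which is < 0.02, so reject H₀.
There is evidence that the true slope on daily sodium intake is positive.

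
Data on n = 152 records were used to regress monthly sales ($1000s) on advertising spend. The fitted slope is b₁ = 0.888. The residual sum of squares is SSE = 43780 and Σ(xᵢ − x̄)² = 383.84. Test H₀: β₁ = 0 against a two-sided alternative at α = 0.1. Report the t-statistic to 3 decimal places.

t = 1.018

MSE = SSE/(n − 2) = 43780/150 = 291.867.
SE(b₁) = √(MSE/Sₓₓ) = √(291.867/383.84) = 0.872001.
t = 0.888 / 0.872001 = 1.018.
df = n − 2 = 150.
Two-sided p ≈ 0.3102, which is ≥ 0.1, so fail to reject H₀.
The data do not give significant evidence of an association between advertising spend and monthly sales.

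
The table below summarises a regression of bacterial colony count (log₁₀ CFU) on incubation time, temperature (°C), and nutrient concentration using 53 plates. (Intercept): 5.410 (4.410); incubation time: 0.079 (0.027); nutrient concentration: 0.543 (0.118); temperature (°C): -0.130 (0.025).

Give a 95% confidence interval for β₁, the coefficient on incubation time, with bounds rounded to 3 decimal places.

Read off: b = 0.079, SE = 0.027 for incubation time.
df = n − k − 1 = 53 − 3 − 1 = 49.
t* = t_{0.025, 49} = 2.009575.
Margin = t* × SE = 2.009575 × 0.027 = 0.05426.
CI: 0.079 ± 0.05426 → (0.025, 0.133).

(0.025, 0.133)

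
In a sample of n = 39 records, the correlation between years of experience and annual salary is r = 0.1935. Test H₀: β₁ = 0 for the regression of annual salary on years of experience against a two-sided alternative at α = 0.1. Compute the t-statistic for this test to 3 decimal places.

t = 1.200

t = r·√(n − 2)/√(1 − r²) = 0.1935·√37/√0.962558 = 1.200.
df = n − 2 = 37.
Two-sided p ≈ 0.2379, which is ≥ 0.1, so fail to reject H₀.
The data do not give significant evidence of a linear association between years of experience and annual salary.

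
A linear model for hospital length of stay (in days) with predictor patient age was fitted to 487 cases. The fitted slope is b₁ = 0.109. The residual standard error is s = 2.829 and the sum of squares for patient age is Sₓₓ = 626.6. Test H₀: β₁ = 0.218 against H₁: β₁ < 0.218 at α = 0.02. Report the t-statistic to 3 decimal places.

t = -0.964

SE(b₁) = s/√Sₓₓ = 2.829/√626.6 = 0.113015.
t = (0.109 − 0.218) / 0.113015 = -0.964.
df = n − 2 = 485.
One-sided p ≈ 0.1676, which is ≥ 0.02, so fail to reject H₀.
The data do not give significant evidence that the true slope on patient age is below 0.218 days per unit.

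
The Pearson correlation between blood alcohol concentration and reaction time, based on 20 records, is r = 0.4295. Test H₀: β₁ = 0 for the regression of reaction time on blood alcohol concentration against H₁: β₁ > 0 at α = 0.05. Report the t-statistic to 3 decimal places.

t = 2.018

t = r·√(n − 2)/√(1 − r²) = 0.4295·√18/√0.81553 = 2.018.
df = n − 2 = 18.
One-sided p ≈ 0.0294, which is < 0.05, so reject H₀.
There is evidence of a linear association between blood alcohol concentration and reaction time.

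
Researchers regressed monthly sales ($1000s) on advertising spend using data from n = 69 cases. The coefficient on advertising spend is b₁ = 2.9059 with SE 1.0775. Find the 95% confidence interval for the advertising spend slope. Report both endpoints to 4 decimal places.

df = n − 2 = 69 − 2 = 67.
t* = t_{0.025, 67} = 1.996008.
Margin = t* × SE = 1.996008 × 1.0775 = 2.150699.
CI: 2.9059 ± 2.150699 → (0.7552, 5.0566).
With 95% confidence, each one-unit increase in advertising spend is associated with a change of between 0.7552 and 5.0566 $1000s in monthly sales.

(0.7552, 5.0566)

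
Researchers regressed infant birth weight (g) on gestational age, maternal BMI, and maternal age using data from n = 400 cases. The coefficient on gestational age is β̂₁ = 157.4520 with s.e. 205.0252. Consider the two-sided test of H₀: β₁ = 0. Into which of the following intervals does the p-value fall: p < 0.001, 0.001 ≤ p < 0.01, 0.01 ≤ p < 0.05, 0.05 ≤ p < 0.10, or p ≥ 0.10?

p ≥ 0.10

t = 157.4520 / 205.0252 = 0.768.
df = n − k − 1 = 400 − 3 − 1 = 396.
Two-sided p = 2·P(T_{396} > |t|) ≈ 0.4430.
So p ≥ 0.10.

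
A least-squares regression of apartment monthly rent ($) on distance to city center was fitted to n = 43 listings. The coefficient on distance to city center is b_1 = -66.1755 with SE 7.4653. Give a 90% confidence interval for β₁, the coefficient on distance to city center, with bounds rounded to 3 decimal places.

(-78.739, -53.612)

df = n − 2 = 43 − 2 = 41.
t* = t_{0.05, 41} = 1.682878.
Margin = t* × SE = 1.682878 × 7.4653 = 12.56319.
CI: -66.1755 ± 12.56319 → (-78.739, -53.612).
With 90% confidence, each one-unit increase in distance to city center is associated with a change of between -78.739 and -53.612 $ in apartment monthly rent.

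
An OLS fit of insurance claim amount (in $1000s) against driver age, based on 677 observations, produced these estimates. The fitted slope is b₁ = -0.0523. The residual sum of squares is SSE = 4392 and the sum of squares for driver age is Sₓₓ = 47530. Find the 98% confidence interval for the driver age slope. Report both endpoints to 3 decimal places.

(-0.080, -0.025)

MSE = SSE/(n − 2) = 4392/675 = 6.50667.
SE(b₁) = √(MSE/Sₓₓ) = √(6.50667/47530) = 0.0117003.
df = n − 2 = 675.
t* = t_{0.01, 675} = 2.331885.
Margin = t* × SE = 2.331885 × 0.0117003 = 0.02728.
CI: -0.0523 ± 0.02728 → (-0.080, -0.025).
With 98% confidence, each one-unit increase in driver age is associated with a change of between -0.080 and -0.025 $1000s in insurance claim amount.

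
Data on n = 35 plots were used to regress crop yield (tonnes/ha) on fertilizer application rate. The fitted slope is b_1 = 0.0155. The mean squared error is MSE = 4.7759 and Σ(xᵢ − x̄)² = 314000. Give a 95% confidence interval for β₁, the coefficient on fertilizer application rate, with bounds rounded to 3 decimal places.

(0.008, 0.023)

SE(b_1) = √(MSE/Sₓₓ) = √(4.7759/314000) = 0.00389998.
df = n − 2 = 33.
t* = t_{0.025, 33} = 2.034515.
Margin = t* × SE = 2.034515 × 0.00389998 = 0.00793.
CI: 0.0155 ± 0.00793 → (0.008, 0.023).
With 95% confidence, each one-unit increase in fertilizer application rate is associated with a change of between 0.008 and 0.023 tonnes/ha in crop yield.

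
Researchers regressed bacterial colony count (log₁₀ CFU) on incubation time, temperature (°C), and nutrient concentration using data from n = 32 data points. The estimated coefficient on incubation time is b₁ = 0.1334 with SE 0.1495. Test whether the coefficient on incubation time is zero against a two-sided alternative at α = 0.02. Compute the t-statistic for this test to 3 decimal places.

t = 0.892

H₀: β₁ = 0 vs H₁: β₁ ≠ 0.
t = (b₁ − β₁⁰)/SE = 0.1334 / 0.1495 = 0.892.
df = n − k − 1 = 32 − 3 − 1 = 28.
Two-sided p ≈ 0.3798, which is ≥ 0.02, so fail to reject H₀.
The data do not give significant evidence of an association between incubation time and bacterial colony count, after adjusting for the other predictors.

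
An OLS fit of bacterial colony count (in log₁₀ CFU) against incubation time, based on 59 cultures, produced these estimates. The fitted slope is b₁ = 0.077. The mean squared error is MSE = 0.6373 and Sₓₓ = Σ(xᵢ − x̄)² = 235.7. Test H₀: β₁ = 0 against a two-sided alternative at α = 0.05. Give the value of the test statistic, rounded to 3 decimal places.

SE(b₁) = √(MSE/Sₓₓ) = √(0.6373/235.7) = 0.0519987.
t = 0.077 / 0.0519987 = 1.481.
df = n − 2 = 57.
Two-sided p ≈ 0.1442, which is ≥ 0.05, so fail to reject H₀.
The data do not give significant evidence of an association between incubation time and bacterial colony count.

t = 1.481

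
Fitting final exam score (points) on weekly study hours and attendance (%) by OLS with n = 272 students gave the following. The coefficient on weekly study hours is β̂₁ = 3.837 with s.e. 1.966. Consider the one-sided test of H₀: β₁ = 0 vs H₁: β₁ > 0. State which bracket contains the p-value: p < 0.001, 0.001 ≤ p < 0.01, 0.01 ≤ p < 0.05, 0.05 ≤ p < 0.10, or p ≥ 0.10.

0.01 ≤ p < 0.05

t = 3.837 / 1.966 = 1.952.
df = n − k − 1 = 272 − 2 − 1 = 269.
One-sided p = P(T_{269} > t) ≈ 0.0260.
So 0.01 ≤ p < 0.05.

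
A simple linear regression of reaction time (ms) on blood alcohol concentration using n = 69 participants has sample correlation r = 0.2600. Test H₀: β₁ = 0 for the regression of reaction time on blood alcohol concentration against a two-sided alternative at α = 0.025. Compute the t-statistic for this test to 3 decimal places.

t = r·√(n − 2)/√(1 − r²) = 0.2600·√67/√0.9324 = 2.204.
df = n − 2 = 67.
Two-sided p ≈ 0.0310, which is ≥ 0.025, so fail to reject H₀.
The data do not give significant evidence of a linear association between blood alcohol concentration and reaction time.

t = 2.204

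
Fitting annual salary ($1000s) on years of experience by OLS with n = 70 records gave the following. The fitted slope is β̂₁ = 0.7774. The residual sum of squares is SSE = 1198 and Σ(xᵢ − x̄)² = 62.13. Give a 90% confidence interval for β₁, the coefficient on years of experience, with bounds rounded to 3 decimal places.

MSE = SSE/(n − 2) = 1198/68 = 17.6176.
SE(β̂₁) = √(MSE/Sₓₓ) = √(17.6176/62.13) = 0.532504.
df = n − 2 = 68.
t* = t_{0.05, 68} = 1.667572.
Margin = t* × SE = 1.667572 × 0.532504 = 0.88799.
CI: 0.7774 ± 0.88799 → (-0.111, 1.665).
With 90% confidence, each one-unit increase in years of experience is associated with a change of between -0.111 and 1.665 $1000s in annual salary.

(-0.111, 1.665)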